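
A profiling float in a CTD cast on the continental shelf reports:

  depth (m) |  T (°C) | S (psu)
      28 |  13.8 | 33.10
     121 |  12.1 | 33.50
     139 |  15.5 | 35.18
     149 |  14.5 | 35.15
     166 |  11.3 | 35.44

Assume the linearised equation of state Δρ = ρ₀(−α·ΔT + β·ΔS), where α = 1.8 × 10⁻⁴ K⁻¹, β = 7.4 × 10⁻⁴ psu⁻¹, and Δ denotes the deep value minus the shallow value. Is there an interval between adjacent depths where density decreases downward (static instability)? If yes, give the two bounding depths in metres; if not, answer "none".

Evaluate Δρ/ρ₀ = −αΔT + βΔS across each adjacent pair:
  28–121 m: −αΔT+βΔS = −(1.8 × 10⁻⁴)(-1.7)+(7.4 × 10⁻⁴)(+0.40) = 6.0 × 10⁻⁴ → stable
  121–139 m: −αΔT+βΔS = −(1.8 × 10⁻⁴)(+3.4)+(7.4 × 10⁻⁴)(+1.68) = 6.3 × 10⁻⁴ → stable
  139–149 m: −αΔT+βΔS = −(1.8 × 10⁻⁴)(-1.0)+(7.4 × 10⁻⁴)(-0.03) = 1.6 × 10⁻⁴ → stable
  149–166 m: −αΔT+βΔS = −(1.8 × 10⁻⁴)(-3.2)+(7.4 × 10⁻⁴)(+0.29) = 7.9 × 10⁻⁴ → stable
Every interval has Δρ > 0: the column is stably stratified throughout.

none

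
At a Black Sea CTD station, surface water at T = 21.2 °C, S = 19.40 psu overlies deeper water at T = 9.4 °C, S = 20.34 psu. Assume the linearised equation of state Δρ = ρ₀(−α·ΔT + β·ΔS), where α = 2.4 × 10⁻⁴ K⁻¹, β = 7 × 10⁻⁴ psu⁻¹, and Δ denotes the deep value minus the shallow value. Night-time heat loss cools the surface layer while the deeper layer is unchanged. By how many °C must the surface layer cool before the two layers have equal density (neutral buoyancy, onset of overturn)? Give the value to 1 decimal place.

Neutral buoyancy requires Δρ = 0, i.e. −α(T_deep − T_surf′) + β(S_deep − S_surf) = 0.
T_surf′ = T_deep − (β/α)·ΔS = 9.4 − (7 × 10⁻⁴/2.4 × 10⁻⁴)·(+0.94) = 6.658 °C.
Cooling required: 21.2 − (6.658) = 14.542 °C.

14.5 °C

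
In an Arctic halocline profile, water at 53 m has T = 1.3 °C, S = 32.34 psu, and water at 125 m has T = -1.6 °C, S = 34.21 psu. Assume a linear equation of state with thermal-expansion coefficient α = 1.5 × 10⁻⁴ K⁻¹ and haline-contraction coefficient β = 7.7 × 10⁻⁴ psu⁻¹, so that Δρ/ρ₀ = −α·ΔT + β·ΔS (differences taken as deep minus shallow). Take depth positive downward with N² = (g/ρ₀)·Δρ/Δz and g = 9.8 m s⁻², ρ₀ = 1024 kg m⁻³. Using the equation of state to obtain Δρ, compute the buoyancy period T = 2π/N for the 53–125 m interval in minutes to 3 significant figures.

6.56 min

ΔT = -2.9 K, ΔS = +1.87 psu (deep − shallow).
Δρ/ρ₀ = −αΔT + βΔS = 4.35 × 10⁻⁴ + 1.4399 × 10⁻³ = 1.8749 × 10⁻³, so Δρ ≈ 1.920 kg m⁻³.
N² = (g/ρ₀)·Δρ/Δz = g·(Δρ/ρ₀)/Δz = 9.8 × 1.8749 × 10⁻³ / 72 = 2.5519 × 10⁻⁴ s⁻².
N = √(2.5519 × 10⁻⁴) = 0.015975 rad s⁻¹ → T = 2π/N = 393.31 s = 6.5552 min ≈ 6.56 min.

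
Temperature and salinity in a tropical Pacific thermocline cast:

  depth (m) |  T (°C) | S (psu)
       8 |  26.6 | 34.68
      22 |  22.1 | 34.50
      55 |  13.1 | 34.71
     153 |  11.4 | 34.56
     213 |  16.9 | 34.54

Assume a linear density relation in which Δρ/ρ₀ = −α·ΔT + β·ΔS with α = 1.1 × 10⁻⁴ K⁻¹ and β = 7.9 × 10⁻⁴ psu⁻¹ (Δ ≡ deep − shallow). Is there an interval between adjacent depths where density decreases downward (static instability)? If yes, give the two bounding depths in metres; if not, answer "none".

153–213 m

Evaluate Δρ/ρ₀ = −αΔT + βΔS across each adjacent pair:
  8–22 m: −αΔT+βΔS = −(1.1 × 10⁻⁴)(-4.5)+(7.9 × 10⁻⁴)(-0.18) = 3.5 × 10⁻⁴ → stable
  22–55 m: −αΔT+βΔS = −(1.1 × 10⁻⁴)(-9.0)+(7.9 × 10⁻⁴)(+0.21) = 1.2 × 10⁻³ → stable
  55–153 m: −αΔT+βΔS = −(1.1 × 10⁻⁴)(-1.7)+(7.9 × 10⁻⁴)(-0.15) = 6.8 × 10⁻⁵ → stable
  153–213 m: −αΔT+βΔS = −(1.1 × 10⁻⁴)(+5.5)+(7.9 × 10⁻⁴)(-0.02) = -6.2 × 10⁻⁴ → UNSTABLE
The 153–213 m interval has Δρ < 0: lighter water underlies denser water.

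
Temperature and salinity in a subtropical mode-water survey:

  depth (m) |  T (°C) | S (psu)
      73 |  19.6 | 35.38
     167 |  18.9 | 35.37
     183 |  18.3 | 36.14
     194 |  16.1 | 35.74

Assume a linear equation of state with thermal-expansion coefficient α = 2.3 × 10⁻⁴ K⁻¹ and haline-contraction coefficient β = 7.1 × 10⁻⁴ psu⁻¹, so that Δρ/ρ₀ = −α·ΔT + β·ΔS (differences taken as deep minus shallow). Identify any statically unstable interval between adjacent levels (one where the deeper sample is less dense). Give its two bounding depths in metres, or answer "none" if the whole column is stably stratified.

Evaluate Δρ/ρ₀ = −αΔT + βΔS across each adjacent pair:
  73–167 m: −αΔT+βΔS = −(2.3 × 10⁻⁴)(-0.7)+(7.1 × 10⁻⁴)(-0.01) = 1.5 × 10⁻⁴ → stable
  167–183 m: −αΔT+βΔS = −(2.3 × 10⁻⁴)(-0.6)+(7.1 × 10⁻⁴)(+0.77) = 6.8 × 10⁻⁴ → stable
  183–194 m: −αΔT+βΔS = −(2.3 × 10⁻⁴)(-2.2)+(7.1 × 10⁻⁴)(-0.40) = 2.2 × 10⁻⁴ → stable
Every interval has Δρ > 0: the column is stably stratified throughout.

none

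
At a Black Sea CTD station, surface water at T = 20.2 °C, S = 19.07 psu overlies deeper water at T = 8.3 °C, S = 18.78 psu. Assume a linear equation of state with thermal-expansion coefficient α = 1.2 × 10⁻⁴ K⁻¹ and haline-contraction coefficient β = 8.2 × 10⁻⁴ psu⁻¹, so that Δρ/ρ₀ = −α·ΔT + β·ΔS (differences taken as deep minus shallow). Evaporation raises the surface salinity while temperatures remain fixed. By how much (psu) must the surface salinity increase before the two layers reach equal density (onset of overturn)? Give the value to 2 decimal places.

1.45 psu

Neutral buoyancy requires −α(T_deep − T_surf) + β(S_deep − S_surf′) = 0.
S_surf′ = S_deep − (α/β)·ΔT = 18.78 − (1.2 × 10⁻⁴/8.2 × 10⁻⁴)·(-11.9) = 20.5215 psu.
Increase required: 20.5215 − 19.07 = 1.4515 psu.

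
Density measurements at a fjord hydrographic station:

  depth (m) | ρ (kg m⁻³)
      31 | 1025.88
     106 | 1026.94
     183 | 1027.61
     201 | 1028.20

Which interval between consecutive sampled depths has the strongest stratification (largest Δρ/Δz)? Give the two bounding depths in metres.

183–201 m

Compute the density gradient over each adjacent pair:
  31–106 m: Δρ/Δz = 1.06/75 = 0.014 kg m⁻⁴
  106–183 m: Δρ/Δz = 0.67/77 = 8.7 × 10⁻³ kg m⁻⁴
  183–201 m: Δρ/Δz = 0.59/18 = 0.033 kg m⁻⁴
The largest gradient is in the 183–201 m interval — the pycnocline.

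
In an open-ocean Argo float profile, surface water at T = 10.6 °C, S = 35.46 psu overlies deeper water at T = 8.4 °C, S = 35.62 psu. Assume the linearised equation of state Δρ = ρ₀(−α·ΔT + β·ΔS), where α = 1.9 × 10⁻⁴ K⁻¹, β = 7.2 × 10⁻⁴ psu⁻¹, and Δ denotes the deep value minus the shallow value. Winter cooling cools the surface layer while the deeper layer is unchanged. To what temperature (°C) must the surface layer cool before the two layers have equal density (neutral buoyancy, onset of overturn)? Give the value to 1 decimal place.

Neutral buoyancy requires Δρ = 0, i.e. −α(T_deep − T_surf′) + β(S_deep − S_surf) = 0.
T_surf′ = T_deep − (β/α)·ΔS = 8.4 − (7.2 × 10⁻⁴/1.9 × 10⁻⁴)·(+0.16) = 7.794 °C.
Cooling required: 10.6 − (7.794) = 2.806 °C.

7.8 °C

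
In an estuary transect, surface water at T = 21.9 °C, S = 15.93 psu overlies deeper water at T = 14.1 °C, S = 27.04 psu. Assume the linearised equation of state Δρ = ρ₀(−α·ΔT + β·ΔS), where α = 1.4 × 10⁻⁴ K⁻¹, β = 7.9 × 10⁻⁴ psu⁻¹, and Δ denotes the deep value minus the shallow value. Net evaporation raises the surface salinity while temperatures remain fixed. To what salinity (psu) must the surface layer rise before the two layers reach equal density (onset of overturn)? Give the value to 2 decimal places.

28.42 psu

Neutral buoyancy requires −α(T_deep − T_surf) + β(S_deep − S_surf′) = 0.
S_surf′ = S_deep − (α/β)·ΔT = 27.04 − (1.4 × 10⁻⁴/7.9 × 10⁻⁴)·(-7.8) = 28.4223 psu.
Increase required: 28.4223 − 15.93 = 12.4923 psu.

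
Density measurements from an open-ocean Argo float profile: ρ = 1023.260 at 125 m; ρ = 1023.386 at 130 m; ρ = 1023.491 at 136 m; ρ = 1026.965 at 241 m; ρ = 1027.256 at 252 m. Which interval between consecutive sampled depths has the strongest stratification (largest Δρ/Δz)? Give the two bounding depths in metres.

Compute the density gradient over each adjacent pair:
  125–130 m: Δρ/Δz = 0.126/5 = 0.025 kg m⁻⁴
  130–136 m: Δρ/Δz = 0.105/6 = 0.017 kg m⁻⁴
  136–241 m: Δρ/Δz = 3.474/105 = 0.033 kg m⁻⁴
  241–252 m: Δρ/Δz = 0.291/11 = 0.026 kg m⁻⁴
The largest gradient is in the 136–241 m interval — the pycnocline.

136–241 m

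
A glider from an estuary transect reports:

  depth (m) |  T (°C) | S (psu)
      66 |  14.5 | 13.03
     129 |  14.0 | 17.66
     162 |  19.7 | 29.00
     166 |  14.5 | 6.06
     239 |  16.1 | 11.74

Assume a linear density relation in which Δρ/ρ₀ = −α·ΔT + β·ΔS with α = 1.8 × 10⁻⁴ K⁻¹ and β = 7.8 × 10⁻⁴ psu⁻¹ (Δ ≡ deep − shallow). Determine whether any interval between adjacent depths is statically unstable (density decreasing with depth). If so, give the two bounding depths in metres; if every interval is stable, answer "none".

Evaluate Δρ/ρ₀ = −αΔT + βΔS across each adjacent pair:
  66–129 m: −αΔT+βΔS = −(1.8 × 10⁻⁴)(-0.5)+(7.8 × 10⁻⁴)(+4.63) = 3.7 × 10⁻³ → stable
  129–162 m: −αΔT+βΔS = −(1.8 × 10⁻⁴)(+5.7)+(7.8 × 10⁻⁴)(+11.34) = 7.8 × 10⁻³ → stable
  162–166 m: −αΔT+βΔS = −(1.8 × 10⁻⁴)(-5.2)+(7.8 × 10⁻⁴)(-22.94) = -0.017 → UNSTABLE
  166–239 m: −αΔT+βΔS = −(1.8 × 10⁻⁴)(+1.6)+(7.8 × 10⁻⁴)(+5.68) = 4.1 × 10⁻³ → stable
The 162–166 m interval has Δρ < 0: lighter water underlies denser water.

162–166 m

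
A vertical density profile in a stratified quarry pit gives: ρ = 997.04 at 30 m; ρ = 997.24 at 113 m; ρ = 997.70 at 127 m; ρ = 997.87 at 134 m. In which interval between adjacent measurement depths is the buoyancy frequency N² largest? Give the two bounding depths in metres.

Compute the density gradient over each adjacent pair:
  30–113 m: Δρ/Δz = 0.20/83 = 2.4 × 10⁻³ kg m⁻⁴
  113–127 m: Δρ/Δz = 0.46/14 = 0.033 kg m⁻⁴
  127–134 m: Δρ/Δz = 0.17/7 = 0.024 kg m⁻⁴
The largest gradient is in the 113–127 m interval — the pycnocline.

113–127 m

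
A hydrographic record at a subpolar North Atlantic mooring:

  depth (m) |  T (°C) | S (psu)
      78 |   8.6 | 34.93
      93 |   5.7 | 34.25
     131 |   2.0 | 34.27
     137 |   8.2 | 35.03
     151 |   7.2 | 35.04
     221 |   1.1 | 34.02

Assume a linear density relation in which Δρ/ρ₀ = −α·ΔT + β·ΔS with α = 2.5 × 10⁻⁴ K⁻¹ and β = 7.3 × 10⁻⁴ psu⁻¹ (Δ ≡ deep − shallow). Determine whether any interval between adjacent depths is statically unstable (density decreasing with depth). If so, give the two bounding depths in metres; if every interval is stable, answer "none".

131–137 m

Evaluate Δρ/ρ₀ = −αΔT + βΔS across each adjacent pair:
  78–93 m: −αΔT+βΔS = −(2.5 × 10⁻⁴)(-2.9)+(7.3 × 10⁻⁴)(-0.68) = 2.3 × 10⁻⁴ → stable
  93–131 m: −αΔT+βΔS = −(2.5 × 10⁻⁴)(-3.7)+(7.3 × 10⁻⁴)(+0.02) = 9.4 × 10⁻⁴ → stable
  131–137 m: −αΔT+βΔS = −(2.5 × 10⁻⁴)(+6.2)+(7.3 × 10⁻⁴)(+0.76) = -1.0 × 10⁻³ → UNSTABLE
  137–151 m: −αΔT+βΔS = −(2.5 × 10⁻⁴)(-1.0)+(7.3 × 10⁻⁴)(+0.01) = 2.6 × 10⁻⁴ → stable
  151–221 m: −αΔT+βΔS = −(2.5 × 10⁻⁴)(-6.1)+(7.3 × 10⁻⁴)(-1.02) = 7.8 × 10⁻⁴ → stable
The 131–137 m interval has Δρ < 0: lighter water underlies denser water.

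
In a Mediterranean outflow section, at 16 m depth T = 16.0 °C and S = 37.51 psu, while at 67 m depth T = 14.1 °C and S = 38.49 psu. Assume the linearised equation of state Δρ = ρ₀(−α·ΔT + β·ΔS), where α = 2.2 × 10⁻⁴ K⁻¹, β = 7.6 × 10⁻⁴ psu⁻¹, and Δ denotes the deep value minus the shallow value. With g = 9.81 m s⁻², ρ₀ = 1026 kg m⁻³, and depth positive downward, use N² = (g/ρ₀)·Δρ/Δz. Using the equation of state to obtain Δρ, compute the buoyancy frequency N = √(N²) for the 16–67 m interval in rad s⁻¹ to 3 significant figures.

0.0150 rad s⁻¹

ΔT = -1.9 K, ΔS = +0.98 psu (deep − shallow).
Δρ/ρ₀ = −αΔT + βΔS = 4.18 × 10⁻⁴ + 7.448 × 10⁻⁴ = 1.1628 × 10⁻³, so Δρ ≈ 1.193 kg m⁻³.
N² = (g/ρ₀)·Δρ/Δz = g·(Δρ/ρ₀)/Δz = 9.81 × 1.1628 × 10⁻³ / 51 = 2.2367 × 10⁻⁴ s⁻².
N = √(2.2367 × 10⁻⁴) = 0.014956 rad s⁻¹ ≈ 0.0150 rad s⁻¹.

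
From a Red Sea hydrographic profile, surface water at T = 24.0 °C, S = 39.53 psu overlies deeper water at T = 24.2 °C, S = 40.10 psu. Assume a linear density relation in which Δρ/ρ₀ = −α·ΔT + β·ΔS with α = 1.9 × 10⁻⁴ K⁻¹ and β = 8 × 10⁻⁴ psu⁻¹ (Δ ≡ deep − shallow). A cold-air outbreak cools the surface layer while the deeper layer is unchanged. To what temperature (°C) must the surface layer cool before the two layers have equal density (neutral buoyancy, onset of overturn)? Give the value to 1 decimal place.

Neutral buoyancy requires Δρ = 0, i.e. −α(T_deep − T_surf′) + β(S_deep − S_surf) = 0.
T_surf′ = T_deep − (β/α)·ΔS = 24.2 − (8 × 10⁻⁴/1.9 × 10⁻⁴)·(+0.57) = 21.800 °C.
Cooling required: 24.0 − (21.800) = 2.200 °C.

21.8 °C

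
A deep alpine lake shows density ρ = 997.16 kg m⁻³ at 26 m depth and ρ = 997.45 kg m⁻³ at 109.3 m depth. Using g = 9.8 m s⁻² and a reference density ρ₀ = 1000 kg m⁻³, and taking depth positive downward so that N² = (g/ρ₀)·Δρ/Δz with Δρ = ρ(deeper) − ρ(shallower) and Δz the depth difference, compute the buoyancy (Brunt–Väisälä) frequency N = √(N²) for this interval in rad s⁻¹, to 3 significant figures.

5.84 × 10⁻³ rad s⁻¹

Δρ = 997.45 − 997.16 = 0.29 kg m⁻³ over Δz = 109.3 − 26 = 83.3 m.
N² = (9.8/1000) × (0.29/83.3) = 3.4118 × 10⁻⁵ s⁻².
N = √(3.4118 × 10⁻⁵) = 5.8411 × 10⁻³ rad s⁻¹ ≈ 5.84 × 10⁻³ rad s⁻¹.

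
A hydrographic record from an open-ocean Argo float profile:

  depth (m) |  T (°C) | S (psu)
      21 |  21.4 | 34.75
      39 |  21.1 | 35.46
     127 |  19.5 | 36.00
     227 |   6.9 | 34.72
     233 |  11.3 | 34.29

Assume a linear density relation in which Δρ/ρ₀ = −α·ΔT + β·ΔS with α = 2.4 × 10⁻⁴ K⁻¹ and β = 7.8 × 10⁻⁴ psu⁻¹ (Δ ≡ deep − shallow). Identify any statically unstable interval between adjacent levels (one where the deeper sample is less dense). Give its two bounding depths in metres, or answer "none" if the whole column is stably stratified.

227–233 m

Evaluate Δρ/ρ₀ = −αΔT + βΔS across each adjacent pair:
  21–39 m: −αΔT+βΔS = −(2.4 × 10⁻⁴)(-0.3)+(7.8 × 10⁻⁴)(+0.71) = 6.3 × 10⁻⁴ → stable
  39–127 m: −αΔT+βΔS = −(2.4 × 10⁻⁴)(-1.6)+(7.8 × 10⁻⁴)(+0.54) = 8.1 × 10⁻⁴ → stable
  127–227 m: −αΔT+βΔS = −(2.4 × 10⁻⁴)(-12.6)+(7.8 × 10⁻⁴)(-1.28) = 2.0 × 10⁻³ → stable
  227–233 m: −αΔT+βΔS = −(2.4 × 10⁻⁴)(+4.4)+(7.8 × 10⁻⁴)(-0.43) = -1.4 × 10⁻³ → UNSTABLE
The 227–233 m interval has Δρ < 0: lighter water underlies denser water.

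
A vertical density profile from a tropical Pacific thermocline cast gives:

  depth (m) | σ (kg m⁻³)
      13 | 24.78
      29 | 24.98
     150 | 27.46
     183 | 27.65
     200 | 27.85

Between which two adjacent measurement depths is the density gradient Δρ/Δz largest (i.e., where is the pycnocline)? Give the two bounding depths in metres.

Compute the density gradient over each adjacent pair:
  13–29 m: Δρ/Δz = 0.20/16 = 0.013 kg m⁻⁴
  29–150 m: Δρ/Δz = 2.48/121 = 0.020 kg m⁻⁴
  150–183 m: Δρ/Δz = 0.19/33 = 5.8 × 10⁻³ kg m⁻⁴
  183–200 m: Δρ/Δz = 0.20/17 = 0.012 kg m⁻⁴
The largest gradient is in the 29–150 m interval — the pycnocline.

29–150 m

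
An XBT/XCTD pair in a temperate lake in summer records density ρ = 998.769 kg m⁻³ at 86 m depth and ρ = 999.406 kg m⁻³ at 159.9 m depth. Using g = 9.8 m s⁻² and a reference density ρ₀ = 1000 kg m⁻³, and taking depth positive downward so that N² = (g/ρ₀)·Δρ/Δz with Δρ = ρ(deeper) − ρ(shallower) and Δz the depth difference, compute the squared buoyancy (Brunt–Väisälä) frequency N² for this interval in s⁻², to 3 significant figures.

Δρ = 999.406 − 998.769 = 0.637 kg m⁻³ over Δz = 159.9 − 86 = 73.9 m.
N² = (9.8/1000) × (0.637/73.9) = 8.4474 × 10⁻⁵ s⁻² ≈ 8.45 × 10⁻⁵ s⁻².

8.45 × 10⁻⁵ s⁻²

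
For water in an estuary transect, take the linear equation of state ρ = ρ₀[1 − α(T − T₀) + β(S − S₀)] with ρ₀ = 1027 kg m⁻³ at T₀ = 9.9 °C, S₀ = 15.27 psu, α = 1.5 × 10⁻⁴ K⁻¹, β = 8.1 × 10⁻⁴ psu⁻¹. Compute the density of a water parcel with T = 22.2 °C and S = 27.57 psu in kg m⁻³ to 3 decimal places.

T − T₀ = +12.3 K, S − S₀ = +12.30 psu.
Bracket = 1 − α·(+12.3) + β·(+12.30) = 1 + (8.118 × 10⁻³) = 1.0081180.
ρ = 1027 × 1.0081180 = 1035.337 kg m⁻³.

1035.337 kg m⁻³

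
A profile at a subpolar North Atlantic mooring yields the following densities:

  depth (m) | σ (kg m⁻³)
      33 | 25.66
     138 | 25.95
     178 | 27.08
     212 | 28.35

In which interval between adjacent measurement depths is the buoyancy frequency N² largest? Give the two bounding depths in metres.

178–212 m

Compute the density gradient over each adjacent pair:
  33–138 m: Δρ/Δz = 0.29/105 = 2.8 × 10⁻³ kg m⁻⁴
  138–178 m: Δρ/Δz = 1.13/40 = 0.028 kg m⁻⁴
  178–212 m: Δρ/Δz = 1.27/34 = 0.037 kg m⁻⁴
The largest gradient is in the 178–212 m interval — the pycnocline.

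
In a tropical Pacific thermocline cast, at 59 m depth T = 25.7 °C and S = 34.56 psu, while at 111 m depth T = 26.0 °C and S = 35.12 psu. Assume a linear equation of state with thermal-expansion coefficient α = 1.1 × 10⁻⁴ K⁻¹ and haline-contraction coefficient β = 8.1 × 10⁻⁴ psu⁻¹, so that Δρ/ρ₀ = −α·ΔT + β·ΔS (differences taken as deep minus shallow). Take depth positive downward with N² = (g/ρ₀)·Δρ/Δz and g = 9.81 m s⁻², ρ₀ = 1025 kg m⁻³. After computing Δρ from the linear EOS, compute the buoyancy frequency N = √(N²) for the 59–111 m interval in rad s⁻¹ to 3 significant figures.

8.91 × 10⁻³ rad s⁻¹

ΔT = +0.3 K, ΔS = +0.56 psu (deep − shallow).
Δρ/ρ₀ = −αΔT + βΔS = -3.30 × 10⁻⁵ + 4.536 × 10⁻⁴ = 4.206 × 10⁻⁴, so Δρ ≈ 0.4311 kg m⁻³.
N² = (g/ρ₀)·Δρ/Δz = g·(Δρ/ρ₀)/Δz = 9.81 × 4.206 × 10⁻⁴ / 52 = 7.9348 × 10⁻⁵ s⁻².
N = √(7.9348 × 10⁻⁵) = 8.9077 × 10⁻³ rad s⁻¹ ≈ 8.91 × 10⁻³ rad s⁻¹.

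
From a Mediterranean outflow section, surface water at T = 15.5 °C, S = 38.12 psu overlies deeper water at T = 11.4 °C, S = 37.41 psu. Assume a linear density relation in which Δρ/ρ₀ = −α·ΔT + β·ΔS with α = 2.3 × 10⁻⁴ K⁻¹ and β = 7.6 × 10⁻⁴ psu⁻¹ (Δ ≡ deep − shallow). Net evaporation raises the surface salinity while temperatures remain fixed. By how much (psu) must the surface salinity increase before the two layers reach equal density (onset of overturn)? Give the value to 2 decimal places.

0.53 psu

Neutral buoyancy requires −α(T_deep − T_surf) + β(S_deep − S_surf′) = 0.
S_surf′ = S_deep − (α/β)·ΔT = 37.41 − (2.3 × 10⁻⁴/7.6 × 10⁻⁴)·(-4.1) = 38.6508 psu.
Increase required: 38.6508 − 38.12 = 0.5308 psu.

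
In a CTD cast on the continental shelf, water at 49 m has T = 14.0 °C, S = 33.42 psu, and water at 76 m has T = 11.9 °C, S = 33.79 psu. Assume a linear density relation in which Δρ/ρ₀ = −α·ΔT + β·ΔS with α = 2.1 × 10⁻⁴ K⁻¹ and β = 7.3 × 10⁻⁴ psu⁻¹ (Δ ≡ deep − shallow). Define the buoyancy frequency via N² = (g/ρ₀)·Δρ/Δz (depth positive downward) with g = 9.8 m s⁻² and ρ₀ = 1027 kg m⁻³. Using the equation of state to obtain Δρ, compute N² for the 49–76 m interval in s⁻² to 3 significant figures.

2.58 × 10⁻⁴ s⁻²

ΔT = -2.1 K, ΔS = +0.37 psu (deep − shallow).
Δρ/ρ₀ = −αΔT + βΔS = 4.41 × 10⁻⁴ + 2.701 × 10⁻⁴ = 7.111 × 10⁻⁴, so Δρ ≈ 0.7303 kg m⁻³.
N² = (g/ρ₀)·Δρ/Δz = g·(Δρ/ρ₀)/Δz = 9.8 × 7.111 × 10⁻⁴ / 27 = 2.5810 × 10⁻⁴ s⁻² ≈ 2.58 × 10⁻⁴ s⁻².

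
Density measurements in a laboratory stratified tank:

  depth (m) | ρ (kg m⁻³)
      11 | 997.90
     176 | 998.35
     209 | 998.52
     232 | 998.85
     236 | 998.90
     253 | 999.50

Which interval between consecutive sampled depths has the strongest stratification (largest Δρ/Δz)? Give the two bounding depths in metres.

Compute the density gradient over each adjacent pair:
  11–176 m: Δρ/Δz = 0.45/165 = 2.7 × 10⁻³ kg m⁻⁴
  176–209 m: Δρ/Δz = 0.17/33 = 5.2 × 10⁻³ kg m⁻⁴
  209–232 m: Δρ/Δz = 0.33/23 = 0.014 kg m⁻⁴
  232–236 m: Δρ/Δz = 0.05/4 = 0.013 kg m⁻⁴
  236–253 m: Δρ/Δz = 0.60/17 = 0.035 kg m⁻⁴
The largest gradient is in the 236–253 m interval — the pycnocline.

236–253 m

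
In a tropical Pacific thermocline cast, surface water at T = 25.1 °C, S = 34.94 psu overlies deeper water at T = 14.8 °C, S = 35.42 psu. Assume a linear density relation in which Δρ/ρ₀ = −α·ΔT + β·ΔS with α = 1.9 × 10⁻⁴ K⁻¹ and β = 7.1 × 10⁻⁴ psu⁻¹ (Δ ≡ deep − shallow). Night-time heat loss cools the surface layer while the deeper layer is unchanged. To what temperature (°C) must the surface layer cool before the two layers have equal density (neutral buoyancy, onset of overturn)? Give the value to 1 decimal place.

Neutral buoyancy requires Δρ = 0, i.e. −α(T_deep − T_surf′) + β(S_deep − S_surf) = 0.
T_surf′ = T_deep − (β/α)·ΔS = 14.8 − (7.1 × 10⁻⁴/1.9 × 10⁻⁴)·(+0.48) = 13.006 °C.
Cooling required: 25.1 − (13.006) = 12.094 °C.

13.0 °C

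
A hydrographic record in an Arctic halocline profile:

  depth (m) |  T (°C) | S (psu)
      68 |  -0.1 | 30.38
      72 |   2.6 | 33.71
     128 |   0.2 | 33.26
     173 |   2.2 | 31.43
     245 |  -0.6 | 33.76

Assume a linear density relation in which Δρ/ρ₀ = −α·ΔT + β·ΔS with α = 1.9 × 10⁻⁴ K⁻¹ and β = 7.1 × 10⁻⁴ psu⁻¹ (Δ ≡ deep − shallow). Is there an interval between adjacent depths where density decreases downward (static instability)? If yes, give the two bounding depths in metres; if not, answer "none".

128–173 m

Evaluate Δρ/ρ₀ = −αΔT + βΔS across each adjacent pair:
  68–72 m: −αΔT+βΔS = −(1.9 × 10⁻⁴)(+2.7)+(7.1 × 10⁻⁴)(+3.33) = 1.9 × 10⁻³ → stable
  72–128 m: −αΔT+βΔS = −(1.9 × 10⁻⁴)(-2.4)+(7.1 × 10⁻⁴)(-0.45) = 1.4 × 10⁻⁴ → stable
  128–173 m: −αΔT+βΔS = −(1.9 × 10⁻⁴)(+2.0)+(7.1 × 10⁻⁴)(-1.83) = -1.7 × 10⁻³ → UNSTABLE
  173–245 m: −αΔT+βΔS = −(1.9 × 10⁻⁴)(-2.8)+(7.1 × 10⁻⁴)(+2.33) = 2.2 × 10⁻³ → stable
The 128–173 m interval has Δρ < 0: lighter water underlies denser water.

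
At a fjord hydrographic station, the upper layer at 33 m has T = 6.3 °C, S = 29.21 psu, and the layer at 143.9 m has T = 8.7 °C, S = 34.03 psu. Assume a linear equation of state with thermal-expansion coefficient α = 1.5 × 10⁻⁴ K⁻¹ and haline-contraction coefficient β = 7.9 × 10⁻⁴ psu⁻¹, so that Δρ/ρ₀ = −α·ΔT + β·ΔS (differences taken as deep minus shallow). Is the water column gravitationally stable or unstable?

stable

ΔT = 8.7 − 6.3 = +2.4 K and ΔS = 34.03 − 29.21 = +4.82 psu (deep − shallow).
−αΔT = -3.60 × 10⁻⁴; βΔS = 3.8078 × 10⁻³; sum Δρ/ρ₀ = 3.4478 × 10⁻³.
Δρ/ρ₀ > 0, so Δρ > 0: deeper water is denser → statically stable.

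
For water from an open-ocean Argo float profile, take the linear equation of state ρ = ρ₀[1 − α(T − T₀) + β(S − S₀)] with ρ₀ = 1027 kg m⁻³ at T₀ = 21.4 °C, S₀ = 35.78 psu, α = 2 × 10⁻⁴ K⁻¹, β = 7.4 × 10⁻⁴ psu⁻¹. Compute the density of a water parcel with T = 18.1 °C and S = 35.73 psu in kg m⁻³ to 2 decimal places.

T − T₀ = -3.3 K, S − S₀ = -0.05 psu.
Bracket = 1 − α·(-3.3) + β·(-0.05) = 1 + (6.23 × 10⁻⁴) = 1.0006230.
ρ = 1027 × 1.0006230 = 1027.64 kg m⁻³.

1027.64 kg m⁻³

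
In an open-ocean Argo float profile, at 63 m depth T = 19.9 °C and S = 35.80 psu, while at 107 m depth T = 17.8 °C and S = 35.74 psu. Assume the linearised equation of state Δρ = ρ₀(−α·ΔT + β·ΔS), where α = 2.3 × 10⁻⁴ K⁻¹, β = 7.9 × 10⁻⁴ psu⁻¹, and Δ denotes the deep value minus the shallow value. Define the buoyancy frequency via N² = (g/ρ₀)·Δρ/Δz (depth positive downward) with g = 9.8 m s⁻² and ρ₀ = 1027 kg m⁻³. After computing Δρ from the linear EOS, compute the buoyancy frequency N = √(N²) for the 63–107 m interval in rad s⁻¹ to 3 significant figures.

ΔT = -2.1 K, ΔS = -0.06 psu (deep − shallow).
Δρ/ρ₀ = −αΔT + βΔS = 4.83 × 10⁻⁴ − 4.74 × 10⁻⁵ = 4.356 × 10⁻⁴, so Δρ ≈ 0.4474 kg m⁻³.
N² = (g/ρ₀)·Δρ/Δz = g·(Δρ/ρ₀)/Δz = 9.8 × 4.356 × 10⁻⁴ / 44 = 9.7020 × 10⁻⁵ s⁻².
N = √(9.7020 × 10⁻⁵) = 9.8499 × 10⁻³ rad s⁻¹ ≈ 9.85 × 10⁻³ rad s⁻¹.

9.85 × 10⁻³ rad s⁻¹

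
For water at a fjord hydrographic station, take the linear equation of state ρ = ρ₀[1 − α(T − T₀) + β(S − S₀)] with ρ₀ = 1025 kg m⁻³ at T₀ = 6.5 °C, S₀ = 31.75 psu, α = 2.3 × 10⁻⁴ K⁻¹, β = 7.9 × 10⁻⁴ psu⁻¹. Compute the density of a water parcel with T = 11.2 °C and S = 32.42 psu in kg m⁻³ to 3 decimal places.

1024.435 kg m⁻³

T − T₀ = +4.7 K, S − S₀ = +0.67 psu.
Bracket = 1 − α·(+4.7) + β·(+0.67) = 1 + (-5.517 × 10⁻⁴) = 0.9994483.
ρ = 1025 × 0.9994483 = 1024.435 kg m⁻³.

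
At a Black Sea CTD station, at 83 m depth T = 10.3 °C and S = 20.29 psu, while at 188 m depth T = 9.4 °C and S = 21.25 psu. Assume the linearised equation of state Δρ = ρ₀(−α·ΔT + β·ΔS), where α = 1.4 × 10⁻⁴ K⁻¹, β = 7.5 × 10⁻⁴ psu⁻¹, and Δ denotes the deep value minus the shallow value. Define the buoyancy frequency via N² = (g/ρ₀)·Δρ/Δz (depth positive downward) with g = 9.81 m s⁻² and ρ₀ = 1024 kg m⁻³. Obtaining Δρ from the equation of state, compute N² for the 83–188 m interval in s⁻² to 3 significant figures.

7.90 × 10⁻⁵ s⁻²

ΔT = -0.9 K, ΔS = +0.96 psu (deep − shallow).
Δρ/ρ₀ = −αΔT + βΔS = 1.26 × 10⁻⁴ + 7.20 × 10⁻⁴ = 8.46 × 10⁻⁴, so Δρ ≈ 0.8663 kg m⁻³.
N² = (g/ρ₀)·Δρ/Δz = g·(Δρ/ρ₀)/Δz = 9.81 × 8.46 × 10⁻⁴ / 105 = 7.9041 × 10⁻⁵ s⁻² ≈ 7.90 × 10⁻⁵ s⁻².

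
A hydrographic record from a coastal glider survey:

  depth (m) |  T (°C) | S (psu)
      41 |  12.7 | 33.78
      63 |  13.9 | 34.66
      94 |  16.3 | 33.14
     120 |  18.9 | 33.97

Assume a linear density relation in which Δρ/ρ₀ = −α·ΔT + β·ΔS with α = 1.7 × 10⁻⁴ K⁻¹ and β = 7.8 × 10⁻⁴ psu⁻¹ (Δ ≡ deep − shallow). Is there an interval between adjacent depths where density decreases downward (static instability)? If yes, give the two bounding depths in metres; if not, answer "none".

63–94 m

Evaluate Δρ/ρ₀ = −αΔT + βΔS across each adjacent pair:
  41–63 m: −αΔT+βΔS = −(1.7 × 10⁻⁴)(+1.2)+(7.8 × 10⁻⁴)(+0.88) = 4.8 × 10⁻⁴ → stable
  63–94 m: −αΔT+βΔS = −(1.7 × 10⁻⁴)(+2.4)+(7.8 × 10⁻⁴)(-1.52) = -1.6 × 10⁻³ → UNSTABLE
  94–120 m: −αΔT+βΔS = −(1.7 × 10⁻⁴)(+2.6)+(7.8 × 10⁻⁴)(+0.83) = 2.1 × 10⁻⁴ → stable
The 63–94 m interval has Δρ < 0: lighter water underlies denser water.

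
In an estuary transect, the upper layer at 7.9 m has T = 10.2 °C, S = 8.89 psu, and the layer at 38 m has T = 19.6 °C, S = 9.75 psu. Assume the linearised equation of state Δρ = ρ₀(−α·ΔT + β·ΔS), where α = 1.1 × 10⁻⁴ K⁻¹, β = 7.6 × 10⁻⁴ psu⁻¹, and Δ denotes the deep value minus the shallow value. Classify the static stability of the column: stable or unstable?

unstable

ΔT = 19.6 − 10.2 = +9.4 K and ΔS = 9.75 − 8.89 = +0.86 psu (deep − shallow).
−αΔT = -1.034 × 10⁻³; βΔS = 6.536 × 10⁻⁴; sum Δρ/ρ₀ = -3.804 × 10⁻⁴.
Δρ/ρ₀ < 0, so Δρ < 0: deeper water is lighter → statically unstable; the column would overturn.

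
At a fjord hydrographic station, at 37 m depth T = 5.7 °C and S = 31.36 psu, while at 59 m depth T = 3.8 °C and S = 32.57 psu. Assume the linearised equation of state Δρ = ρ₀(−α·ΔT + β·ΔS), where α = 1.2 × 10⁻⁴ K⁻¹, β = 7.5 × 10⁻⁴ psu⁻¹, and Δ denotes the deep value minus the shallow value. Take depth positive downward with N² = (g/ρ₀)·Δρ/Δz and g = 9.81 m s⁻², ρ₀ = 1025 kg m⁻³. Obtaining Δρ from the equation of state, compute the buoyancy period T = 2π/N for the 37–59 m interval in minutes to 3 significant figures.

ΔT = -1.9 K, ΔS = +1.21 psu (deep − shallow).
Δρ/ρ₀ = −αΔT + βΔS = 2.28 × 10⁻⁴ + 9.075 × 10⁻⁴ = 1.1355 × 10⁻³, so Δρ ≈ 1.164 kg m⁻³.
N² = (g/ρ₀)·Δρ/Δz = g·(Δρ/ρ₀)/Δz = 9.81 × 1.1355 × 10⁻³ / 22 = 5.0633 × 10⁻⁴ s⁻².
N = √(5.0633 × 10⁻⁴) = 0.022502 rad s⁻¹ → T = 2π/N = 279.23 s = 4.6538 min ≈ 4.65 min.

4.65 min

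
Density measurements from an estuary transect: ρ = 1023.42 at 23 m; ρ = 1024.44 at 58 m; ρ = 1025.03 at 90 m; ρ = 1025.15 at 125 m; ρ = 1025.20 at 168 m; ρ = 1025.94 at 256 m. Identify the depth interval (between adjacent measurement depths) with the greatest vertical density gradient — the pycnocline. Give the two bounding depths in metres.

23–58 m

Compute the density gradient over each adjacent pair:
  23–58 m: Δρ/Δz = 1.02/35 = 0.029 kg m⁻⁴
  58–90 m: Δρ/Δz = 0.59/32 = 0.018 kg m⁻⁴
  90–125 m: Δρ/Δz = 0.12/35 = 3.4 × 10⁻³ kg m⁻⁴
  125–168 m: Δρ/Δz = 0.05/43 = 1.2 × 10⁻³ kg m⁻⁴
  168–256 m: Δρ/Δz = 0.74/88 = 8.4 × 10⁻³ kg m⁻⁴
The largest gradient is in the 23–58 m interval — the pycnocline.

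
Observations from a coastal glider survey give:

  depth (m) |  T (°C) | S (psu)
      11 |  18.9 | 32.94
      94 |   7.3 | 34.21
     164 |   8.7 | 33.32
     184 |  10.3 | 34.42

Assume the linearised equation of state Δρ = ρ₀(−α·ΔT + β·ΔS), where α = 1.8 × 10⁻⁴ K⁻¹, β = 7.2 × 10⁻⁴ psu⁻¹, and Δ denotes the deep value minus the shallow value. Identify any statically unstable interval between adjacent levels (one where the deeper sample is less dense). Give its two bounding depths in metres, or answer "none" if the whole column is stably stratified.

94–164 m

Evaluate Δρ/ρ₀ = −αΔT + βΔS across each adjacent pair:
  11–94 m: −αΔT+βΔS = −(1.8 × 10⁻⁴)(-11.6)+(7.2 × 10⁻⁴)(+1.27) = 3.0 × 10⁻³ → stable
  94–164 m: −αΔT+βΔS = −(1.8 × 10⁻⁴)(+1.4)+(7.2 × 10⁻⁴)(-0.89) = -8.9 × 10⁻⁴ → UNSTABLE
  164–184 m: −αΔT+βΔS = −(1.8 × 10⁻⁴)(+1.6)+(7.2 × 10⁻⁴)(+1.10) = 5.0 × 10⁻⁴ → stable
The 94–164 m interval has Δρ < 0: lighter water underlies denser water.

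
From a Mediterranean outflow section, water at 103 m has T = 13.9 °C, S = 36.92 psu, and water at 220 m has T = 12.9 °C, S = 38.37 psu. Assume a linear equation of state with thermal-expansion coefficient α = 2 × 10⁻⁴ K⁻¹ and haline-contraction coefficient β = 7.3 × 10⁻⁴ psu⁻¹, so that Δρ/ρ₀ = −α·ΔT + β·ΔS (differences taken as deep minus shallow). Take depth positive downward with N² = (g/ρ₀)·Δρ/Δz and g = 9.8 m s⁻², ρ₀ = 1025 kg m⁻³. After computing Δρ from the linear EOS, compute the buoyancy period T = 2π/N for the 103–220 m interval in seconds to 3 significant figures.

612 s

ΔT = -1.0 K, ΔS = +1.45 psu (deep − shallow).
Δρ/ρ₀ = −αΔT + βΔS = 2.00 × 10⁻⁴ + 1.0585 × 10⁻³ = 1.2585 × 10⁻³, so Δρ ≈ 1.290 kg m⁻³.
N² = (g/ρ₀)·Δρ/Δz = g·(Δρ/ρ₀)/Δz = 9.8 × 1.2585 × 10⁻³ / 117 = 1.0541 × 10⁻⁴ s⁻².
N = √(1.0541 × 10⁻⁴) = 0.010267 rad s⁻¹ → T = 2π/N = 611.98 s ≈ 612 s.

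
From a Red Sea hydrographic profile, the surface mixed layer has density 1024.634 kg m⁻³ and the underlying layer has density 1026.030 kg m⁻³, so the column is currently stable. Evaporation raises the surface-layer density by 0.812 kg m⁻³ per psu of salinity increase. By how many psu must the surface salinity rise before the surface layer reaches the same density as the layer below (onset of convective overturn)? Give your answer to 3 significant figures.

Density deficit of the surface layer: 1026.030 − 1024.634 = 1.396 kg m⁻³.
Required change = 1.396 / 0.812 = 1.72 psu.

1.72 psu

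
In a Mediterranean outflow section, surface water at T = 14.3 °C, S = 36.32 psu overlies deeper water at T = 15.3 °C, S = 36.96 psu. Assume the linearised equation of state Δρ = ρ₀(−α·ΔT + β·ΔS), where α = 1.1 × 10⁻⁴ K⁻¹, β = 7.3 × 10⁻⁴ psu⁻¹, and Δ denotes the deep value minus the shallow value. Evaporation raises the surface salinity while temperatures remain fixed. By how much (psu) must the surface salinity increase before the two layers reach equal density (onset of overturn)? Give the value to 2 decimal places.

0.49 psu

Neutral buoyancy requires −α(T_deep − T_surf) + β(S_deep − S_surf′) = 0.
S_surf′ = S_deep − (α/β)·ΔT = 36.96 − (1.1 × 10⁻⁴/7.3 × 10⁻⁴)·(+1.0) = 36.8093 psu.
Increase required: 36.8093 − 36.32 = 0.4893 psu.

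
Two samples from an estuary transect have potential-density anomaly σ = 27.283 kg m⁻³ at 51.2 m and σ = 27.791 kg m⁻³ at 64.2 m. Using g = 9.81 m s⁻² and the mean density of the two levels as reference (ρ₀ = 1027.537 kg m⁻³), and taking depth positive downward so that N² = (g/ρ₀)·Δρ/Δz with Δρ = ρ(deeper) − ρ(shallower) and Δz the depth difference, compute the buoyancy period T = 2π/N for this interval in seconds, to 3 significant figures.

Δρ = 1027.791 − 1027.283 = 0.508 kg m⁻³ over Δz = 64.2 − 51.2 = 13 m.
N² = (9.81/1027.537) × (0.508/13) = 3.7307 × 10⁻⁴ s⁻².
N = √(3.7307 × 10⁻⁴) = 0.019315 rad s⁻¹, so T = 2π/N = 325.30 s ≈ 325 s.

325 s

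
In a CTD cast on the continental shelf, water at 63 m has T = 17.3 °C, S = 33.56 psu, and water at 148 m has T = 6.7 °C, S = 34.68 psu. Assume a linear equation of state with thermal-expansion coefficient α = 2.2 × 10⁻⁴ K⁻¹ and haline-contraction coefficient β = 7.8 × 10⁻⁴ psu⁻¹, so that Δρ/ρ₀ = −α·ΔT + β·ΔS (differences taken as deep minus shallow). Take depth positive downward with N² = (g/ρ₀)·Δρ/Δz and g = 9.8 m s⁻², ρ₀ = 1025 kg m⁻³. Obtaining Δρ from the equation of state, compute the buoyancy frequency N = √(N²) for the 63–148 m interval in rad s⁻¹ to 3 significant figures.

ΔT = -10.6 K, ΔS = +1.12 psu (deep − shallow).
Δρ/ρ₀ = −αΔT + βΔS = 2.332 × 10⁻³ + 8.736 × 10⁻⁴ = 3.2056 × 10⁻³, so Δρ ≈ 3.286 kg m⁻³.
N² = (g/ρ₀)·Δρ/Δz = g·(Δρ/ρ₀)/Δz = 9.8 × 3.2056 × 10⁻³ / 85 = 3.6959 × 10⁻⁴ s⁻².
N = √(3.6959 × 10⁻⁴) = 0.019225 rad s⁻¹ ≈ 0.0192 rad s⁻¹.

0.0192 rad s⁻¹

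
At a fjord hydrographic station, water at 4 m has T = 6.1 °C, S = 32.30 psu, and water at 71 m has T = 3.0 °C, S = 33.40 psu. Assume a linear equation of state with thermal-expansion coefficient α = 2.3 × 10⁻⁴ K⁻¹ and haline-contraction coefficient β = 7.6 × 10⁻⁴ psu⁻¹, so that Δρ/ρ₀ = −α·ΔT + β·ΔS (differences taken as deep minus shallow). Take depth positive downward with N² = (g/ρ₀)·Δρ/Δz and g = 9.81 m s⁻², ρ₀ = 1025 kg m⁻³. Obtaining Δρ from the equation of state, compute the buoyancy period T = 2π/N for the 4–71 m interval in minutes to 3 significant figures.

6.95 min

ΔT = -3.1 K, ΔS = +1.10 psu (deep − shallow).
Δρ/ρ₀ = −αΔT + βΔS = 7.13 × 10⁻⁴ + 8.36 × 10⁻⁴ = 1.549 × 10⁻³, so Δρ ≈ 1.588 kg m⁻³.
N² = (g/ρ₀)·Δρ/Δz = g·(Δρ/ρ₀)/Δz = 9.81 × 1.549 × 10⁻³ / 67 = 2.2680 × 10⁻⁴ s⁻².
N = √(2.2680 × 10⁻⁴) = 0.015060 rad s⁻¹ → T = 2π/N = 417.21 s = 6.9535 min ≈ 6.95 min.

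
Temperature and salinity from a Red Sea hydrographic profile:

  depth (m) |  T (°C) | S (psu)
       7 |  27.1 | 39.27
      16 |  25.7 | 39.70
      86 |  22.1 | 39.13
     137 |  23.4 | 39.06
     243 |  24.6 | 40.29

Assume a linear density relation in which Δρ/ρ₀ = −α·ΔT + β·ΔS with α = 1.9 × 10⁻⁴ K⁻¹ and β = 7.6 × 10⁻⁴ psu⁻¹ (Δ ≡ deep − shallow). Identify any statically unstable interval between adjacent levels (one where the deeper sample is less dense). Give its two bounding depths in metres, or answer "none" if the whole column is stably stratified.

Evaluate Δρ/ρ₀ = −αΔT + βΔS across each adjacent pair:
  7–16 m: −αΔT+βΔS = −(1.9 × 10⁻⁴)(-1.4)+(7.6 × 10⁻⁴)(+0.43) = 5.9 × 10⁻⁴ → stable
  16–86 m: −αΔT+βΔS = −(1.9 × 10⁻⁴)(-3.6)+(7.6 × 10⁻⁴)(-0.57) = 2.5 × 10⁻⁴ → stable
  86–137 m: −αΔT+βΔS = −(1.9 × 10⁻⁴)(+1.3)+(7.6 × 10⁻⁴)(-0.07) = -3.0 × 10⁻⁴ → UNSTABLE
  137–243 m: −αΔT+βΔS = −(1.9 × 10⁻⁴)(+1.2)+(7.6 × 10⁻⁴)(+1.23) = 7.1 × 10⁻⁴ → stable
The 86–137 m interval has Δρ < 0: lighter water underlies denser water.

86–137 m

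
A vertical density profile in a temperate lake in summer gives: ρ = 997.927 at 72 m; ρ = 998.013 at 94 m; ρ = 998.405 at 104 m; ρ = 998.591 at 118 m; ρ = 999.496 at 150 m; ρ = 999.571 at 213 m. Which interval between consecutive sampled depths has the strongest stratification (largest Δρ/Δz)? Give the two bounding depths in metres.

Compute the density gradient over each adjacent pair:
  72–94 m: Δρ/Δz = 0.086/22 = 3.9 × 10⁻³ kg m⁻⁴
  94–104 m: Δρ/Δz = 0.392/10 = 0.039 kg m⁻⁴
  104–118 m: Δρ/Δz = 0.186/14 = 0.013 kg m⁻⁴
  118–150 m: Δρ/Δz = 0.905/32 = 0.028 kg m⁻⁴
  150–213 m: Δρ/Δz = 0.075/63 = 1.2 × 10⁻³ kg m⁻⁴
The largest gradient is in the 94–104 m interval — the pycnocline.

94–104 m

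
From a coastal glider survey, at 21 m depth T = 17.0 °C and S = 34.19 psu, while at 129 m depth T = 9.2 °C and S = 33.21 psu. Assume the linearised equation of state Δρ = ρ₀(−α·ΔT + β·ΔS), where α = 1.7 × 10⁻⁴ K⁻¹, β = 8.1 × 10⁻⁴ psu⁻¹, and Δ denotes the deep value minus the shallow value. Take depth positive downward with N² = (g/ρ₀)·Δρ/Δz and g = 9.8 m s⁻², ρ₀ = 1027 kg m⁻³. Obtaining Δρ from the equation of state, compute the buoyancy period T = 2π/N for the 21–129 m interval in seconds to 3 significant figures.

ΔT = -7.8 K, ΔS = -0.98 psu (deep − shallow).
Δρ/ρ₀ = −αΔT + βΔS = 1.326 × 10⁻³ − 7.938 × 10⁻⁴ = 5.322 × 10⁻⁴, so Δρ ≈ 0.5466 kg m⁻³.
N² = (g/ρ₀)·Δρ/Δz = g·(Δρ/ρ₀)/Δz = 9.8 × 5.322 × 10⁻⁴ / 108 = 4.8292 × 10⁻⁵ s⁻².
N = √(4.8292 × 10⁻⁵) = 6.9492 × 10⁻³ rad s⁻¹ → T = 2π/N = 904.16 s ≈ 904 s.

904 s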